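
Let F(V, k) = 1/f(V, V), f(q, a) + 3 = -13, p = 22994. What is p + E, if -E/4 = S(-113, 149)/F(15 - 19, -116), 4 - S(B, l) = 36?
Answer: 20946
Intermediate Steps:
S(B, l) = -32 (S(B, l) = 4 - 1*36 = 4 - 36 = -32)
f(q, a) = -16 (f(q, a) = -3 - 13 = -16)
F(V, k) = -1/16 (F(V, k) = 1/(-16) = -1/16)
E = -2048 (E = -(-128)/(-1/16) = -(-128)*(-16) = -4*512 = -2048)
p + E = 22994 - 2048 = 20946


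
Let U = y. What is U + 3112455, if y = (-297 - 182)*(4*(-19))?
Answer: 3148859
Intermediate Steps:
y = 36404 (y = -479*(-76) = 36404)
U = 36404
U + 3112455 = 36404 + 3112455 = 3148859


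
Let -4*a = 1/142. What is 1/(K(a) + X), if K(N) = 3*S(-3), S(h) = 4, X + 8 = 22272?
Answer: 1/22276 ≈ 4.4891e-5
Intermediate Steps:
X = 22264 (X = -8 + 22272 = 22264)
a = -1/568 (a = -¼/142 = -¼*1/142 = -1/568 ≈ -0.0017606)
K(N) = 12 (K(N) = 3*4 = 12)
1/(K(a) + X) = 1/(12 + 22264) = 1/22276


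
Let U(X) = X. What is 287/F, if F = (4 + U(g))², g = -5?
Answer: 287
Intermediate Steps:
F = 1 (F = (4 - 5)² = (-1)² = 1)
287/F = 287/1 = 287*1 = 287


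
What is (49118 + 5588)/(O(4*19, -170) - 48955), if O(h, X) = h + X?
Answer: -54706/49049 ≈ -1.1153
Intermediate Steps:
O(h, X) = X + h
(49118 + 5588)/(O(4*19, -170) - 48955) = (49118 + 5588)/((-170 + 4*19) - 48955) = 54706/((-170 + 76) - 48955) = 54706/(-94 - 48955) = 54706/(-49049) = 54706*(-1/49049) = -54706/49049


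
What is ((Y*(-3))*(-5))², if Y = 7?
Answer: 11025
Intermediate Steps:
((Y*(-3))*(-5))² = ((7*(-3))*(-5))² = (-21*(-5))² = 105² = 11025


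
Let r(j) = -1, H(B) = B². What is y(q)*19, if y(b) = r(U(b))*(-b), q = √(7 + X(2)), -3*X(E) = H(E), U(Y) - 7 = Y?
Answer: 19*√51/3 ≈ 45.229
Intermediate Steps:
U(Y) = 7 + Y
X(E) = -E²/3
q = √51/3 (q = √(7 - ⅓*2²) = √(7 - ⅓*4) = √(7 - 4/3) = √(17/3) = √51/3 ≈ 2.3805)
y(b) = b (y(b) = -(-1)*b = b)
y(q)*19 = (√51/3)*19 = 19*√51/3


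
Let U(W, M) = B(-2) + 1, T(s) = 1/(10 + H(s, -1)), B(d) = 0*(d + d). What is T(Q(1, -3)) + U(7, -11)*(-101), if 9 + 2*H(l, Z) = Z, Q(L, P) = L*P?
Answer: -504/5 ≈ -100.80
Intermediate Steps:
B(d) = 0 (B(d) = 0*(2*d) = 0)
H(l, Z) = -9/2 + Z/2
T(s) = ⅕ (T(s) = 1/(10 + (-9/2 + (½)*(-1))) = 1/(10 + (-9/2 - ½)) = 1/(10 - 5) = 1/5 = ⅕)
U(W, M) = 1 (U(W, M) = 0 + 1 = 1)
T(Q(1, -3)) + U(7, -11)*(-101) = ⅕ + 1*(-101) = ⅕ - 101 = -504/5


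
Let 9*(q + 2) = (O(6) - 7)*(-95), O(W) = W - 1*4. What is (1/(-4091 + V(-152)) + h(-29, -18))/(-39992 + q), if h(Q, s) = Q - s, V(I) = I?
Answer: 420066/1525235453 ≈ 0.00027541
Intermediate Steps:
O(W) = -4 + W (O(W) = W - 4 = -4 + W)
q = 457/9 (q = -2 + (((-4 + 6) - 7)*(-95))/9 = -2 + ((2 - 7)*(-95))/9 = -2 + (-5*(-95))/9 = -2 + (1/9)*475 = -2 + 475/9 = 457/9 ≈ 50.778)
(1/(-4091 + V(-152)) + h(-29, -18))/(-39992 + q) = (1/(-4091 - 152) + (-29 - 1*(-18)))/(-39992 + 457/9) = (1/(-4243) + (-29 + 18))/(-359471/9) = (-1/4243 - 11)*(-9/359471) = -46674/4243*(-9/359471) = 420066/1525235453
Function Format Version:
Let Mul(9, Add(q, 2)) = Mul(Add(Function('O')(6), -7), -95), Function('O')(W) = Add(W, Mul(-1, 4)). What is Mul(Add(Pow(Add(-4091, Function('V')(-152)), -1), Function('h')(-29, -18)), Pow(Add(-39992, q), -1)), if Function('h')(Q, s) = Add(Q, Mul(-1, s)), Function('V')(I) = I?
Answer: Rational(420066, 1525235453) ≈ 0.00027541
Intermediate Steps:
Function('O')(W) = Add(-4, W) (Function('O')(W) = Add(W, -4) = Add(-4, W))
q = Rational(457, 9) (q = Add(-2, Mul(Rational(1, 9), Mul(Add(Add(-4, 6), -7), -95))) = Add(-2, Mul(Rational(1, 9), Mul(Add(2, -7), -95))) = Add(-2, Mul(Rational(1, 9), Mul(-5, -95))) = Add(-2, Mul(Rational(1, 9), 475)) = Add(-2, Rational(475, 9)) = Rational(457, 9) ≈ 50.778)
Mul(Add(Pow(Add(-4091, Function('V')(-152)), -1), Function('h')(-29, -18)), Pow(Add(-39992, q), -1)) = Mul(Add(Pow(Add(-4091, -152), -1), Add(-29, Mul(-1, -18))), Pow(Add(-39992, Rational(457, 9)), -1)) = Mul(Add(Pow(-4243, -1), Add(-29, 18)), Pow(Rational(-359471, 9), -1)) = Mul(Add(Rational(-1, 4243), -11), Rational(-9, 359471)) = Mul(Rational(-46674, 4243), Rational(-9, 359471)) = Rational(420066, 1525235453)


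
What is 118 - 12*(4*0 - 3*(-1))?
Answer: 82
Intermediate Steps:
118 - 12*(4*0 - 3*(-1)) = 118 - 12*(0 + 3) = 118 - 12*3 = 118 - 36 = 82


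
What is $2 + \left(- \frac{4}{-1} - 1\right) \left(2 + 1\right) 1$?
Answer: $11$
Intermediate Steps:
$2 + \left(- \frac{4}{-1} - 1\right) \left(2 + 1\right) 1 = 2 + \left(\left(-4\right) \left(-1\right) - 1\right) 3 \cdot 1 = 2 + \left(4 - 1\right) 3 \cdot 1 = 2 + 3 \cdot 3 \cdot 1 = 2 + 9 \cdot 1 = 2 + 9 = 11$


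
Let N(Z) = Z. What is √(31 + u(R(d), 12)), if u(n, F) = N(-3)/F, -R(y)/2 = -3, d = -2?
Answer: √123/2 ≈ 5.5453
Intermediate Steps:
R(y) = 6 (R(y) = -2*(-3) = 6)
u(n, F) = -3/F
√(31 + u(R(d), 12)) = √(31 - 3/12) = √(31 - 3*1/12) = √(31 - ¼) = √(123/4) = √123/2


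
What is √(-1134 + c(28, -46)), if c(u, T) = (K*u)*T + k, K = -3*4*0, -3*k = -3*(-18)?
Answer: 24*I*√2 ≈ 33.941*I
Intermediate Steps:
k = -18 (k = -(-1)*(-18) = -⅓*54 = -18)
K = 0 (K = -12*0 = 0)
c(u, T) = -18 (c(u, T) = (0*u)*T - 18 = 0*T - 18 = 0 - 18 = -18)
√(-1134 + c(28, -46)) = √(-1134 - 18) = √(-1152) = 24*I*√2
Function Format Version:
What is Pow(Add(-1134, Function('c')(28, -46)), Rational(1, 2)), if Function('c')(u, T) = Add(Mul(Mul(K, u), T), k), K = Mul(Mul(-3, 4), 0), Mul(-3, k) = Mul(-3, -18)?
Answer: Mul(24, I, Pow(2, Rational(1, 2))) ≈ Mul(33.941, I)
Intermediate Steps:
k = -18 (k = Mul(Rational(-1, 3), Mul(-3, -18)) = Mul(Rational(-1, 3), 54) = -18)
K = 0 (K = Mul(-12, 0) = 0)
Function('c')(u, T) = -18 (Function('c')(u, T) = Add(Mul(Mul(0, u), T), -18) = Add(Mul(0, T), -18) = Add(0, -18) = -18)
Pow(Add(-1134, Function('c')(28, -46)), Rational(1, 2)) = Pow(Add(-1134, -18), Rational(1, 2)) = Pow(-1152, Rational(1, 2)) = Mul(24, I, Pow(2, Rational(1, 2)))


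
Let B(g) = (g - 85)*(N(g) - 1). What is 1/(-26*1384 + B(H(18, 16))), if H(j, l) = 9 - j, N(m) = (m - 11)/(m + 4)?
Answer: -1/36266 ≈ -2.7574e-5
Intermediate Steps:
N(m) = (-11 + m)/(4 + m)
B(g) = (-1 + (-11 + g)/(4 + g))*(-85 + g) (B(g) = (g - 85)*((-11 + g)/(4 + g) - 1) = (-85 + g)*(-1 + (-11 + g)/(4 + g)) = (-1 + (-11 + g)/(4 + g))*(-85 + g))
1/(-26*1384 + B(H(18, 16))) = 1/(-26*1384 + 15*(85 - (9 - 1*18))/(4 + (9 - 1*18))) = 1/(-35984 + 15*(85 - (9 - 18))/(4 + (9 - 18))) = 1/(-35984 + 15*(85 - 1*(-9))/(4 - 9)) = 1/(-35984 + 15*(85 + 9)/(-5)) = 1/(-35984 + 15*(-1/5)*94) = 1/(-35984 - 282) = 1/(-36266) = -1/36266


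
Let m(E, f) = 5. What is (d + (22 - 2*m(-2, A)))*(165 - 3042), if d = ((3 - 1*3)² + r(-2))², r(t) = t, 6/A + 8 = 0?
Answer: -46032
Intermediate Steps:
A = -¾ (A = 6/(-8 + 0) = 6/(-8) = 6*(-⅛) = -¾ ≈ -0.75000)
d = 4 (d = ((3 - 1*3)² - 2)² = ((3 - 3)² - 2)² = (0² - 2)² = (0 - 2)² = (-2)² = 4)
(d + (22 - 2*m(-2, A)))*(165 - 3042) = (4 + (22 - 2*5))*(165 - 3042) = (4 + (22 - 10))*(-2877) = (4 + 12)*(-2877) = 16*(-2877) = -46032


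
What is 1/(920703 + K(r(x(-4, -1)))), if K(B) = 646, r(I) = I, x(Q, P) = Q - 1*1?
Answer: 1/921349 ≈ 1.0854e-6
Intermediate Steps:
x(Q, P) = -1 + Q (x(Q, P) = Q - 1 = -1 + Q)
1/(920703 + K(r(x(-4, -1)))) = 1/(920703 + 646) = 1/921349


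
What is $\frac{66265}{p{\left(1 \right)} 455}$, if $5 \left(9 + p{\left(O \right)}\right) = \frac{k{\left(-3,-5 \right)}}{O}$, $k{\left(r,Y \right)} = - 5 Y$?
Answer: $- \frac{13253}{364} \approx -36.409$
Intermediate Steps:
$p{\left(O \right)} = -9 + \frac{5}{O}$ ($p{\left(O \right)} = -9 + \frac{\left(-5\right) \left(-5\right) \frac{1}{O}}{5} = -9 + \frac{25 \frac{1}{O}}{5} = -9 + \frac{5}{O}$)
$\frac{66265}{p{\left(1 \right)} 455} = \frac{66265}{\left(-9 + \frac{5}{1}\right) 455} = \frac{66265}{\left(-9 + 5 \cdot 1\right) 455} = \frac{66265}{\left(-9 + 5\right) 455} = \frac{66265}{\left(-4\right) 455} = \frac{66265}{-1820} = 66265 \left(- \frac{1}{1820}\right) = - \frac{13253}{364}$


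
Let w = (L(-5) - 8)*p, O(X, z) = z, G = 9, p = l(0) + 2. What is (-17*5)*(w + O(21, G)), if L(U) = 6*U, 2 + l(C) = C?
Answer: -765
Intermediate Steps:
l(C) = -2 + C
p = 0 (p = (-2 + 0) + 2 = -2 + 2 = 0)
w = 0 (w = (6*(-5) - 8)*0 = (-30 - 8)*0 = -38*0 = 0)
(-17*5)*(w + O(21, G)) = (-17*5)*(0 + 9) = -85*9 = -765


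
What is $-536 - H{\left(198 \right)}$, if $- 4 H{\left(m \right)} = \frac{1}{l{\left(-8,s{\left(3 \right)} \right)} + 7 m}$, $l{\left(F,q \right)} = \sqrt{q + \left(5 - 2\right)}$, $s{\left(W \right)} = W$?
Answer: $- \frac{686433529}{1280660} - \frac{\sqrt{6}}{7683960} \approx -536.0$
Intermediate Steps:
$l{\left(F,q \right)} = \sqrt{3 + q}$ ($l{\left(F,q \right)} = \sqrt{q + \left(5 - 2\right)} = \sqrt{q + 3} = \sqrt{3 + q}$)
$H{\left(m \right)} = - \frac{1}{4 \left(\sqrt{6} + 7 m\right)}$ ($H{\left(m \right)} = - \frac{1}{4 \left(\sqrt{3 + 3} + 7 m\right)} = - \frac{1}{4 \left(\sqrt{6} + 7 m\right)}$)
$-536 - H{\left(198 \right)} = -536 - - \frac{1}{4 \sqrt{6} + 28 \cdot 198} = -536 - - \frac{1}{4 \sqrt{6} + 5544} = -536 - - \frac{1}{5544 + 4 \sqrt{6}} = -536 + \frac{1}{5544 + 4 \sqrt{6}}$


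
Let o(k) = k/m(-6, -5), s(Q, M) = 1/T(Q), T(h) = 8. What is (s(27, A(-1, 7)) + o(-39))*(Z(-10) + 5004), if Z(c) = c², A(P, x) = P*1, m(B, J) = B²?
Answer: -14674/3 ≈ -4891.3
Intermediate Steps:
A(P, x) = P
s(Q, M) = ⅛ (s(Q, M) = 1/8 = ⅛)
o(k) = k/36 (o(k) = k/((-6)²) = k/36)
(s(27, A(-1, 7)) + o(-39))*(Z(-10) + 5004) = (⅛ + (1/36)*(-39))*((-10)² + 5004) = (⅛ - 13/12)*(100 + 5004) = -23/24*5104 = -14674/3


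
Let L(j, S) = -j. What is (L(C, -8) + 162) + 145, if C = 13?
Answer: 294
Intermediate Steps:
(L(C, -8) + 162) + 145 = (-1*13 + 162) + 145 = (-13 + 162) + 145 = 149 + 145 = 294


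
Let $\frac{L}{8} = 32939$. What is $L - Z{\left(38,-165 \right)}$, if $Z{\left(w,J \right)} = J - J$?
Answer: $263512$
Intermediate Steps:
$L = 263512$ ($L = 8 \cdot 32939 = 263512$)
$Z{\left(w,J \right)} = 0$
$L - Z{\left(38,-165 \right)} = 263512 - 0 = 263512 + 0 = 263512$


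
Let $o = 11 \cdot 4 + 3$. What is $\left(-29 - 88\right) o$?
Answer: $-5499$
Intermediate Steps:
$o = 47$ ($o = 44 + 3 = 47$)
$\left(-29 - 88\right) o = \left(-29 - 88\right) 47 = \left(-117\right) 47 = -5499$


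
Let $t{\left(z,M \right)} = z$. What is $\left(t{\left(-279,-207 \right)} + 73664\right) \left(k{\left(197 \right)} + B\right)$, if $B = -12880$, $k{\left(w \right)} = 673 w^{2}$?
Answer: $1915757768145$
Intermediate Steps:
$\left(t{\left(-279,-207 \right)} + 73664\right) \left(k{\left(197 \right)} + B\right) = \left(-279 + 73664\right) \left(673 \cdot 197^{2} - 12880\right) = 73385 \left(673 \cdot 38809 - 12880\right) = 73385 \left(26118457 - 12880\right) = 73385 \cdot 26105577 = 1915757768145$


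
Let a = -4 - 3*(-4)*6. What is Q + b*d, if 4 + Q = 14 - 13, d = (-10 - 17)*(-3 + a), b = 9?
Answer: -15798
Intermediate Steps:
a = 68 (a = -4 - (-12)*6 = -4 - 1*(-72) = -4 + 72 = 68)
d = -1755 (d = (-10 - 17)*(-3 + 68) = -27*65 = -1755)
Q = -3 (Q = -4 + (14 - 13) = -4 + 1 = -3)
Q + b*d = -3 + 9*(-1755) = -3 - 15795 = -15798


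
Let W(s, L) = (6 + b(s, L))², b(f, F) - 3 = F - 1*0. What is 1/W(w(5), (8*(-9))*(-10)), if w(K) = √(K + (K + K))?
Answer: 1/531441 ≈ 1.8817e-6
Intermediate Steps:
b(f, F) = 3 + F (b(f, F) = 3 + (F - 1*0) = 3 + (F + 0) = 3 + F)
w(K) = √3*√K (w(K) = √(K + 2*K) = √(3*K) = √3*√K)
W(s, L) = (9 + L)² (W(s, L) = (6 + (3 + L))² = (9 + L)²)
1/W(w(5), (8*(-9))*(-10)) = 1/((9 + (8*(-9))*(-10))²) = 1/((9 - 72*(-10))²) = 1/((9 + 720)²) = 1/(729²) = 1/531441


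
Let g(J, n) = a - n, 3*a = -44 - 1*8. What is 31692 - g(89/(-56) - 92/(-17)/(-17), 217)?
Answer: 95779/3 ≈ 31926.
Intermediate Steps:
a = -52/3 (a = (-44 - 1*8)/3 = (-44 - 8)/3 = (⅓)*(-52) = -52/3 ≈ -17.333)
g(J, n) = -52/3 - n
31692 - g(89/(-56) - 92/(-17)/(-17), 217) = 31692 - (-52/3 - 1*217) = 31692 - (-52/3 - 217) = 31692 - 1*(-703/3) = 31692 + 703/3 = 95779/3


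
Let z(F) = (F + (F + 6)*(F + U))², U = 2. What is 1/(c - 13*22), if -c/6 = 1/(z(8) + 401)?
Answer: -7435/2126412 ≈ -0.0034965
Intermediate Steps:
z(F) = (F + (2 + F)*(6 + F))² (z(F) = (F + (F + 6)*(F + 2))² = (F + (6 + F)*(2 + F))² = (F + (2 + F)*(6 + F))²)
c = -2/7435 (c = -6/((12 + 8² + 9*8)² + 401) = -6/((12 + 64 + 72)² + 401) = -6/(148² + 401) = -6/(21904 + 401) = -6/22305 = -6*1/22305 = -2/7435 ≈ -0.00026900)
1/(c - 13*22) = 1/(-2/7435 - 13*22) = 1/(-2/7435 - 286) = 1/(-2126412/7435) = -7435/2126412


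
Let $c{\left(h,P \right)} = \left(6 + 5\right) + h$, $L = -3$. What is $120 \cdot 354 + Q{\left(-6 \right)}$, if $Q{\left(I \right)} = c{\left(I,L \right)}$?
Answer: $42485$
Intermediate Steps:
$c{\left(h,P \right)} = 11 + h$
$Q{\left(I \right)} = 11 + I$
$120 \cdot 354 + Q{\left(-6 \right)} = 120 \cdot 354 + \left(11 - 6\right) = 42480 + 5 = 42485$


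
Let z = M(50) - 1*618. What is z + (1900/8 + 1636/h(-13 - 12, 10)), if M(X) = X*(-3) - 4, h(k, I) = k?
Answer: -29997/50 ≈ -599.94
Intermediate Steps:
M(X) = -4 - 3*X (M(X) = -3*X - 4 = -4 - 3*X)
z = -772 (z = (-4 - 3*50) - 1*618 = (-4 - 150) - 618 = -154 - 618 = -772)
z + (1900/8 + 1636/h(-13 - 12, 10)) = -772 + (1900/8 + 1636/(-13 - 12)) = -772 + (1900*(⅛) + 1636/(-25)) = -772 + (475/2 + 1636*(-1/25)) = -772 + (475/2 - 1636/25) = -772 + 8603/50 = -29997/50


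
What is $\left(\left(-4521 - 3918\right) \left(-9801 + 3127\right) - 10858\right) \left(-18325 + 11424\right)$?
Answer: $-388602404228$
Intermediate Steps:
$\left(\left(-4521 - 3918\right) \left(-9801 + 3127\right) - 10858\right) \left(-18325 + 11424\right) = \left(\left(-8439\right) \left(-6674\right) - 10858\right) \left(-6901\right) = \left(56321886 - 10858\right) \left(-6901\right) = 56311028 \left(-6901\right) = -388602404228$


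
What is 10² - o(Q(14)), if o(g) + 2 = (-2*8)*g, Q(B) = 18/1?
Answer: 390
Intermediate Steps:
Q(B) = 18 (Q(B) = 18*1 = 18)
o(g) = -2 - 16*g (o(g) = -2 + (-2*8)*g = -2 - 16*g)
10² - o(Q(14)) = 10² - (-2 - 16*18) = 100 - (-2 - 288) = 100 - 1*(-290) = 100 + 290 = 390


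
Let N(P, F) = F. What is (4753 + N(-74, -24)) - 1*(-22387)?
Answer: 27116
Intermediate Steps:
(4753 + N(-74, -24)) - 1*(-22387) = (4753 - 24) - 1*(-22387) = 4729 + 22387 = 27116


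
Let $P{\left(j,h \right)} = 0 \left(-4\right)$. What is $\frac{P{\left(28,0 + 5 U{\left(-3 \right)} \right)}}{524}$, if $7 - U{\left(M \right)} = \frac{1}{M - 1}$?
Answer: $0$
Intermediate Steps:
$U{\left(M \right)} = 7 - \frac{1}{-1 + M}$ ($U{\left(M \right)} = 7 - \frac{1}{M - 1} = 7 - \frac{1}{-1 + M}$)
$P{\left(j,h \right)} = 0$
$\frac{P{\left(28,0 + 5 U{\left(-3 \right)} \right)}}{524} = \frac{0}{524} = 0 \cdot \frac{1}{524} = 0$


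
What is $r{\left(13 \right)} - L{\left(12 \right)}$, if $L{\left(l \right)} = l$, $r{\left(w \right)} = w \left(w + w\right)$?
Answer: $326$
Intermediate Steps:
$r{\left(w \right)} = 2 w^{2}$ ($r{\left(w \right)} = w 2 w = 2 w^{2}$)
$r{\left(13 \right)} - L{\left(12 \right)} = 2 \cdot 13^{2} - 12 = 2 \cdot 169 - 12 = 338 - 12 = 326$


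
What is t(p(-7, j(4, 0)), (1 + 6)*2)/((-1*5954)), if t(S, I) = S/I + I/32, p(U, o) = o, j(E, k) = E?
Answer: -81/666848 ≈ -0.00012147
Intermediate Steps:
t(S, I) = I/32 + S/I (t(S, I) = S/I + I*(1/32) = S/I + I/32 = I/32 + S/I)
t(p(-7, j(4, 0)), (1 + 6)*2)/((-1*5954)) = (((1 + 6)*2)/32 + 4/(((1 + 6)*2)))/((-1*5954)) = ((7*2)/32 + 4/((7*2)))/(-5954) = ((1/32)*14 + 4/14)*(-1/5954) = (7/16 + 4*(1/14))*(-1/5954) = (7/16 + 2/7)*(-1/5954) = (81/112)*(-1/5954) = -81/666848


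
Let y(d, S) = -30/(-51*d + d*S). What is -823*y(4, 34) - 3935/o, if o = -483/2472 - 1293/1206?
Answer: 1151012475/419866 ≈ 2741.4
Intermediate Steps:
y(d, S) = -30/(-51*d + S*d)
o = -209933/165624 (o = -483*1/2472 - 1293*1/1206 = -161/824 - 431/402 = -209933/165624 ≈ -1.2675)
-823*y(4, 34) - 3935/o = -823*(-30/(4*(-51 + 34))) - 3935/(-209933/165624) = -823*(-30*¼/(-17)) - 3935*(-165624/209933) = -823*(-30*¼*(-1/17)) + 651730440/209933 = -823/(1/(15/34)) + 651730440/209933 = -823/34/15 + 651730440/209933 = -823*15/34 + 651730440/209933 = -12345/34 + 651730440/209933 = 1151012475/419866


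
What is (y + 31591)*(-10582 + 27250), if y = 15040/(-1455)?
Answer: 51059489988/97 ≈ 5.2639e+8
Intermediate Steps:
y = -3008/291 (y = 15040*(-1/1455) = -3008/291 ≈ -10.337)
(y + 31591)*(-10582 + 27250) = (-3008/291 + 31591)*(-10582 + 27250) = (9189973/291)*16668 = 51059489988/97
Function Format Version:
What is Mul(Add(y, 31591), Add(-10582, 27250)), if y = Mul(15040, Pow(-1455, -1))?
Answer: Rational(51059489988, 97) ≈ 5.2639e+8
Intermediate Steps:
y = Rational(-3008, 291) (y = Mul(15040, Rational(-1, 1455)) = Rational(-3008, 291) ≈ -10.337)
Mul(Add(y, 31591), Add(-10582, 27250)) = Mul(Add(Rational(-3008, 291), 31591), Add(-10582, 27250)) = Mul(Rational(9189973, 291), 16668) = Rational(51059489988, 97)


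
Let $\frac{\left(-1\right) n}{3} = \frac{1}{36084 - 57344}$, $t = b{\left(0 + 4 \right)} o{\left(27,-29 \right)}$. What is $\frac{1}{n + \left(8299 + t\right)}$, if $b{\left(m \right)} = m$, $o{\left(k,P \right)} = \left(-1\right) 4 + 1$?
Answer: $\frac{21260}{176181623} \approx 0.00012067$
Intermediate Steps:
$o{\left(k,P \right)} = -3$ ($o{\left(k,P \right)} = -4 + 1 = -3$)
$t = -12$ ($t = \left(0 + 4\right) \left(-3\right) = 4 \left(-3\right) = -12$)
$n = \frac{3}{21260}$ ($n = - \frac{3}{36084 - 57344} = - \frac{3}{-21260} = \left(-3\right) \left(- \frac{1}{21260}\right) = \frac{3}{21260} \approx 0.00014111$)
$\frac{1}{n + \left(8299 + t\right)} = \frac{1}{\frac{3}{21260} + \left(8299 - 12\right)} = \frac{1}{\frac{3}{21260} + 8287} = \frac{1}{\frac{176181623}{21260}} = \frac{21260}{176181623}$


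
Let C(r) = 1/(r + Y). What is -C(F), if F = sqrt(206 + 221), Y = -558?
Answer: 558/310937 + sqrt(427)/310937 ≈ 0.0018610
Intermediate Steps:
F = sqrt(427) ≈ 20.664
C(r) = 1/(-558 + r) (C(r) = 1/(r - 558) = 1/(-558 + r))
-C(F) = -1/(-558 + sqrt(427))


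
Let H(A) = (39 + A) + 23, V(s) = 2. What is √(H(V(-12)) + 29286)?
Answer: 5*√1174 ≈ 171.32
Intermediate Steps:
H(A) = 62 + A
√(H(V(-12)) + 29286) = √((62 + 2) + 29286) = √(64 + 29286) = √29350 = 5*√1174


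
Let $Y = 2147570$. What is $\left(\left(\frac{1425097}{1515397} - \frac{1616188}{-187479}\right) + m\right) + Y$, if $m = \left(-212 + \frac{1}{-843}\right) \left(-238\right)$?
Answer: $\frac{175476976004536987295}{79833537079803} \approx 2.198 \cdot 10^{6}$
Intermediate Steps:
$m = \frac{42534646}{843}$ ($m = \left(-212 - \frac{1}{843}\right) \left(-238\right) = \left(- \frac{178717}{843}\right) \left(-238\right) = \frac{42534646}{843} \approx 50456.0$)
$\left(\left(\frac{1425097}{1515397} - \frac{1616188}{-187479}\right) + m\right) + Y = \left(\left(\frac{1425097}{1515397} - \frac{1616188}{-187479}\right) + \frac{42534646}{843}\right) + 2147570 = \left(\left(1425097 \cdot \frac{1}{1515397} - - \frac{1616188}{187479}\right) + \frac{42534646}{843}\right) + 2147570 = \left(\left(\frac{1425097}{1515397} + \frac{1616188}{187479}\right) + \frac{42534646}{843}\right) + 2147570 = \left(\frac{2716342207099}{284105114163} + \frac{42534646}{843}\right) + 2147570 = \frac{4028866778064458585}{79833537079803} + 2147570 = \frac{175476976004536987295}{79833537079803}$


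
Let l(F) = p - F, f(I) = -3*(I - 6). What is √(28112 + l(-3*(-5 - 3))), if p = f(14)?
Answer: 4*√1754 ≈ 167.52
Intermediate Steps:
f(I) = 18 - 3*I (f(I) = -3*(-6 + I) = 18 - 3*I)
p = -24 (p = 18 - 3*14 = 18 - 42 = -24)
l(F) = -24 - F
√(28112 + l(-3*(-5 - 3))) = √(28112 + (-24 - (-3)*(-5 - 3))) = √(28112 + (-24 - (-3)*(-8))) = √(28112 + (-24 - 1*24)) = √(28112 + (-24 - 24)) = √(28112 - 48) = √28064 = 4*√1754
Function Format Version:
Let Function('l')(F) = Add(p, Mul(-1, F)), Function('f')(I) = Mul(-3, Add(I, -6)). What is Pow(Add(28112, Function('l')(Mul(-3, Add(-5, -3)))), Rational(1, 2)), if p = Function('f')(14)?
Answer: Mul(4, Pow(1754, Rational(1, 2))) ≈ 167.52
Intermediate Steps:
Function('f')(I) = Add(18, Mul(-3, I)) (Function('f')(I) = Mul(-3, Add(-6, I)) = Add(18, Mul(-3, I)))
p = -24 (p = Add(18, Mul(-3, 14)) = Add(18, -42) = -24)
Function('l')(F) = Add(-24, Mul(-1, F))
Pow(Add(28112, Function('l')(Mul(-3, Add(-5, -3)))), Rational(1, 2)) = Pow(Add(28112, Add(-24, Mul(-1, Mul(-3, Add(-5, -3))))), Rational(1, 2)) = Pow(Add(28112, Add(-24, Mul(-1, Mul(-3, -8)))), Rational(1, 2)) = Pow(Add(28112, Add(-24, Mul(-1, 24))), Rational(1, 2)) = Pow(Add(28112, Add(-24, -24)), Rational(1, 2)) = Pow(Add(28112, -48), Rational(1, 2)) = Pow(28064, Rational(1, 2)) = Mul(4, Pow(1754, Rational(1, 2)))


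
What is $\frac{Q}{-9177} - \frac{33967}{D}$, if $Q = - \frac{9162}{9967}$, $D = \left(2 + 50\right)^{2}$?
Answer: $- \frac{1035613405235}{82442399312} \approx -12.562$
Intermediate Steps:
$D = 2704$ ($D = 52^{2} = 2704$)
$Q = - \frac{9162}{9967}$ ($Q = \left(-9162\right) \frac{1}{9967} = - \frac{9162}{9967} \approx -0.91923$)
$\frac{Q}{-9177} - \frac{33967}{D} = - \frac{9162}{9967 \left(-9177\right)} - \frac{33967}{2704} = \left(- \frac{9162}{9967}\right) \left(- \frac{1}{9177}\right) - \frac{33967}{2704} = \frac{3054}{30489053} - \frac{33967}{2704} = - \frac{1035613405235}{82442399312}$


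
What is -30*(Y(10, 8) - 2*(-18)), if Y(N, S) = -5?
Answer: -930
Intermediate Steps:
-30*(Y(10, 8) - 2*(-18)) = -30*(-5 - 2*(-18)) = -30*(-5 + 36) = -30*31 = -930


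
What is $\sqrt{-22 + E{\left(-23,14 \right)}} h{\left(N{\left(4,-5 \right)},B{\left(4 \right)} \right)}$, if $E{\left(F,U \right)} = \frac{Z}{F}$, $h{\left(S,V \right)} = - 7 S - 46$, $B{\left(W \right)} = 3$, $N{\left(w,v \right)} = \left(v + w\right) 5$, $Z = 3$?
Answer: $- \frac{11 i \sqrt{11707}}{23} \approx - 51.747 i$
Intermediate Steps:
$N{\left(w,v \right)} = 5 v + 5 w$
$h{\left(S,V \right)} = -46 - 7 S$
$E{\left(F,U \right)} = \frac{3}{F}$
$\sqrt{-22 + E{\left(-23,14 \right)}} h{\left(N{\left(4,-5 \right)},B{\left(4 \right)} \right)} = \sqrt{-22 + \frac{3}{-23}} \left(-46 - 7 \left(5 \left(-5\right) + 5 \cdot 4\right)\right) = \sqrt{-22 + 3 \left(- \frac{1}{23}\right)} \left(-46 - 7 \left(-25 + 20\right)\right) = \sqrt{-22 - \frac{3}{23}} \left(-46 - -35\right) = \sqrt{- \frac{509}{23}} \left(-46 + 35\right) = \frac{i \sqrt{11707}}{23} \left(-11\right) = - \frac{11 i \sqrt{11707}}{23}$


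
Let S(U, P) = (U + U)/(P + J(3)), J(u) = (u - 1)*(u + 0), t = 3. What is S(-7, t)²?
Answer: 196/81 ≈ 2.4198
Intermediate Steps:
J(u) = u*(-1 + u) (J(u) = (-1 + u)*u = u*(-1 + u))
S(U, P) = 2*U/(6 + P) (S(U, P) = (U + U)/(P + 3*(-1 + 3)) = (2*U)/(P + 3*2) = (2*U)/(P + 6) = (2*U)/(6 + P) = 2*U/(6 + P))
S(-7, t)² = (2*(-7)/(6 + 3))² = (2*(-7)/9)² = (2*(-7)*(⅑))² = (-14/9)² = 196/81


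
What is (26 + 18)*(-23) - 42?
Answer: -1054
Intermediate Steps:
(26 + 18)*(-23) - 42 = 44*(-23) - 42 = -1012 - 42 = -1054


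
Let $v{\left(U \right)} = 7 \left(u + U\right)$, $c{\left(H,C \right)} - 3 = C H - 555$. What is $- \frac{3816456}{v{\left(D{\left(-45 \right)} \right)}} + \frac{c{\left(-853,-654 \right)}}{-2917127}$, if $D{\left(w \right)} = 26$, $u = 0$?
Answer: $- \frac{795227733738}{37922651} \approx -20970.0$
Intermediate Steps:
$c{\left(H,C \right)} = -552 + C H$ ($c{\left(H,C \right)} = 3 + \left(C H - 555\right) = 3 + \left(-555 + C H\right) = -552 + C H$)
$v{\left(U \right)} = 7 U$ ($v{\left(U \right)} = 7 \left(0 + U\right) = 7 U$)
$- \frac{3816456}{v{\left(D{\left(-45 \right)} \right)}} + \frac{c{\left(-853,-654 \right)}}{-2917127} = - \frac{3816456}{7 \cdot 26} + \frac{-552 - -557862}{-2917127} = - \frac{3816456}{182} + \left(-552 + 557862\right) \left(- \frac{1}{2917127}\right) = \left(-3816456\right) \frac{1}{182} + 557310 \left(- \frac{1}{2917127}\right) = - \frac{272604}{13} - \frac{557310}{2917127} = - \frac{795227733738}{37922651}$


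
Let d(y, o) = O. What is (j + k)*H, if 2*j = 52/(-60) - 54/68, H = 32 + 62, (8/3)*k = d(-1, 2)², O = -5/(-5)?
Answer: -43663/1020 ≈ -42.807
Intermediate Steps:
O = 1 (O = -5*(-⅕) = 1)
d(y, o) = 1
k = 3/8 (k = (3/8)*1² = (3/8)*1 = 3/8 ≈ 0.37500)
H = 94
j = -847/1020 (j = (52/(-60) - 54/68)/2 = (52*(-1/60) - 54*1/68)/2 = (-13/15 - 27/34)/2 = (½)*(-847/510) = -847/1020 ≈ -0.83039)
(j + k)*H = (-847/1020 + 3/8)*94 = -929/2040*94 = -43663/1020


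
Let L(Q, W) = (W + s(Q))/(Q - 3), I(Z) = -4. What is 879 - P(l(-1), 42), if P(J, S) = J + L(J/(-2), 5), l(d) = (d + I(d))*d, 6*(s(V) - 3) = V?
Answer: 57775/66 ≈ 875.38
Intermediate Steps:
s(V) = 3 + V/6
L(Q, W) = (3 + W + Q/6)/(-3 + Q) (L(Q, W) = (W + (3 + Q/6))/(Q - 3) = (3 + W + Q/6)/(-3 + Q))
l(d) = d*(-4 + d) (l(d) = (d - 4)*d = (-4 + d)*d = d*(-4 + d))
P(J, S) = J + (8 - J/12)/(-3 - J/2) (P(J, S) = J + (3 + 5 + (J/(-2))/6)/(-3 + J/(-2)) = J + (3 + 5 + (J*(-½))/6)/(-3 + J*(-½)) = J + (3 + 5 + (-J/2)/6)/(-3 - J/2) = J + (3 + 5 - J/12)/(-3 - J/2) = J + (8 - J/12)/(-3 - J/2))
879 - P(l(-1), 42) = 879 - (-16 + (-(-4 - 1))/6 + (-(-4 - 1))*(6 - (-4 - 1)))/(6 - (-4 - 1)) = 879 - (-16 + (-1*(-5))/6 + (-1*(-5))*(6 - 1*(-5)))/(6 - 1*(-5)) = 879 - (-16 + (⅙)*5 + 5*(6 + 5))/(6 + 5) = 879 - (-16 + ⅚ + 5*11)/11 = 879 - (-16 + ⅚ + 55)/11 = 879 - 239/(11*6) = 879 - 1*239/66 = 879 - 239/66 = 57775/66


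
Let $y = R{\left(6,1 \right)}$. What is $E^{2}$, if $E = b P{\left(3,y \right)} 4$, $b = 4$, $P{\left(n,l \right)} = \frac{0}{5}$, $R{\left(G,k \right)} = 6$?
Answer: $0$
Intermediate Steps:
$y = 6$
$P{\left(n,l \right)} = 0$ ($P{\left(n,l \right)} = 0 \cdot \frac{1}{5} = 0$)
$E = 0$ ($E = 4 \cdot 0 \cdot 4 = 0 \cdot 4 = 0$)
$E^{2} = 0^{2} = 0$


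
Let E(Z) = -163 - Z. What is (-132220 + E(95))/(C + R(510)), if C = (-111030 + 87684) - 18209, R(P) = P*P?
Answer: -132478/218545 ≈ -0.60618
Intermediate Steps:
R(P) = P**2
C = -41555 (C = -23346 - 18209 = -41555)
(-132220 + E(95))/(C + R(510)) = (-132220 + (-163 - 1*95))/(-41555 + 510**2) = (-132220 + (-163 - 95))/(-41555 + 260100) = (-132220 - 258)/218545 = -132478*1/218545 = -132478/218545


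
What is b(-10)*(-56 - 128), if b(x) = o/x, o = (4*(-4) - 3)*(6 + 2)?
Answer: -13984/5 ≈ -2796.8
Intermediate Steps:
o = -152 (o = (-16 - 3)*8 = -19*8 = -152)
b(x) = -152/x
b(-10)*(-56 - 128) = (-152/(-10))*(-56 - 128) = -152*(-1/10)*(-184) = (76/5)*(-184) = -13984/5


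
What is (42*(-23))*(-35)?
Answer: 33810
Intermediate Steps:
(42*(-23))*(-35) = -966*(-35) = 33810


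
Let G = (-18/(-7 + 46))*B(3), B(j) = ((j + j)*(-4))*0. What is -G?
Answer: 0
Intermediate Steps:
B(j) = 0 (B(j) = ((2*j)*(-4))*0 = -8*j*0 = 0)
G = 0 (G = (-18/(-7 + 46))*0 = (-18/39)*0 = ((1/39)*(-18))*0 = -6/13*0 = 0)
-G = -1*0 = 0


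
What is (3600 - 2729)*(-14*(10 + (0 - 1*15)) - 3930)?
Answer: -3362060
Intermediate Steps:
(3600 - 2729)*(-14*(10 + (0 - 1*15)) - 3930) = 871*(-14*(10 + (0 - 15)) - 3930) = 871*(-14*(10 - 15) - 3930) = 871*(-14*(-5) - 3930) = 871*(70 - 3930) = 871*(-3860) = -3362060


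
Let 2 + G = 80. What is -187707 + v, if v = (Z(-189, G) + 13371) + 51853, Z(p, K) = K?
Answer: -122405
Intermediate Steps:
G = 78 (G = -2 + 80 = 78)
v = 65302 (v = (78 + 13371) + 51853 = 13449 + 51853 = 65302)
-187707 + v = -187707 + 65302 = -122405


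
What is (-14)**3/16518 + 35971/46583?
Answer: 233172613/384728997 ≈ 0.60607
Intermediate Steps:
(-14)**3/16518 + 35971/46583 = -2744*1/16518 + 35971*(1/46583) = -1372/8259 + 35971/46583 = 233172613/384728997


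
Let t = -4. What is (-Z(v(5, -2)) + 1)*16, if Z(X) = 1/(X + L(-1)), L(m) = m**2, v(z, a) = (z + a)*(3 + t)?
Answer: 24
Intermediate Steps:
v(z, a) = -a - z (v(z, a) = (z + a)*(3 - 4) = (a + z)*(-1) = -a - z)
Z(X) = 1/(1 + X) (Z(X) = 1/(X + (-1)**2) = 1/(X + 1) = 1/(1 + X))
(-Z(v(5, -2)) + 1)*16 = (-1/(1 + (-1*(-2) - 1*5)) + 1)*16 = (-1/(1 + (2 - 5)) + 1)*16 = (-1/(1 - 3) + 1)*16 = (-1/(-2) + 1)*16 = (-1*(-1/2) + 1)*16 = (1/2 + 1)*16 = (3/2)*16 = 24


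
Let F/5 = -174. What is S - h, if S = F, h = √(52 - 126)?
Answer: -870 - I*√74 ≈ -870.0 - 8.6023*I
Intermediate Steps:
F = -870 (F = 5*(-174) = -870)
h = I*√74 (h = √(-74) = I*√74 ≈ 8.6023*I)
S = -870
S - h = -870 - I*√74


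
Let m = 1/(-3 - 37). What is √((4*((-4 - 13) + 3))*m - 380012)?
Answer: 3*I*√1055585/5 ≈ 616.45*I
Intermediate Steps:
m = -1/40 (m = 1/(-40) = -1/40 ≈ -0.025000)
√((4*((-4 - 13) + 3))*m - 380012) = √((4*((-4 - 13) + 3))*(-1/40) - 380012) = √((4*(-17 + 3))*(-1/40) - 380012) = √((4*(-14))*(-1/40) - 380012) = √(-56*(-1/40) - 380012) = √(7/5 - 380012) = √(-1900053/5) = 3*I*√1055585/5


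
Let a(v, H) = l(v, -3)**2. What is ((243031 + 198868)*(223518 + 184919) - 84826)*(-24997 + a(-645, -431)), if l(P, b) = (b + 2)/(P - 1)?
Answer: -1882785384823265644887/417316 ≈ -4.5117e+15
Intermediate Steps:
l(P, b) = (2 + b)/(-1 + P)
a(v, H) = (-1 + v)**(-2) (a(v, H) = ((2 - 3)/(-1 + v))**2 = (-1/(-1 + v))**2 = (-1 + v)**(-2))
((243031 + 198868)*(223518 + 184919) - 84826)*(-24997 + a(-645, -431)) = ((243031 + 198868)*(223518 + 184919) - 84826)*(-24997 + (-1 - 645)**(-2)) = (441899*408437 - 84826)*(-24997 + (-646)**(-2)) = (180487901863 - 84826)*(-24997 + 1/417316) = 180487817037*(-10431648051/417316) = -1882785384823265644887/417316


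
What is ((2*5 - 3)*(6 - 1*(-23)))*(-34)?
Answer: -6902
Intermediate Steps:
((2*5 - 3)*(6 - 1*(-23)))*(-34) = ((10 - 3)*(6 + 23))*(-34) = (7*29)*(-34) = 203*(-34) = -6902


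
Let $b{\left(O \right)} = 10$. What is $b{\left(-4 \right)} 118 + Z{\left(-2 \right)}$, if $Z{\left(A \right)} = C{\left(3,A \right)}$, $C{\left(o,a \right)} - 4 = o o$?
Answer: $1193$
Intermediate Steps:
$C{\left(o,a \right)} = 4 + o^{2}$ ($C{\left(o,a \right)} = 4 + o o = 4 + o^{2}$)
$Z{\left(A \right)} = 13$ ($Z{\left(A \right)} = 4 + 3^{2} = 4 + 9 = 13$)
$b{\left(-4 \right)} 118 + Z{\left(-2 \right)} = 10 \cdot 118 + 13 = 1180 + 13 = 1193$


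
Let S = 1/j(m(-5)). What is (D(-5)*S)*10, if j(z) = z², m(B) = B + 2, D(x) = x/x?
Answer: 10/9 ≈ 1.1111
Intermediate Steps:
D(x) = 1
m(B) = 2 + B
S = ⅑ (S = 1/((2 - 5)²) = 1/((-3)²) = 1/9 = ⅑ ≈ 0.11111)
(D(-5)*S)*10 = (1*(⅑))*10 = (⅑)*10 = 10/9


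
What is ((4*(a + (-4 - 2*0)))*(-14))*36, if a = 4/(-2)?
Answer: 12096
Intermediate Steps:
a = -2 (a = 4*(-½) = -2)
((4*(a + (-4 - 2*0)))*(-14))*36 = ((4*(-2 + (-4 - 2*0)))*(-14))*36 = ((4*(-2 + (-4 + 0)))*(-14))*36 = ((4*(-2 - 4))*(-14))*36 = ((4*(-6))*(-14))*36 = -24*(-14)*36 = 336*36 = 12096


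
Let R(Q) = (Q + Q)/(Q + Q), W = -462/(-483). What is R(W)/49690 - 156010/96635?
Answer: -1550408053/960358630 ≈ -1.6144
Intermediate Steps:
W = 22/23 (W = -462*(-1/483) = 22/23 ≈ 0.95652)
R(Q) = 1 (R(Q) = (2*Q)/((2*Q)) = (2*Q)*(1/(2*Q)) = 1)
R(W)/49690 - 156010/96635 = 1/49690 - 156010/96635 = 1*(1/49690) - 156010*1/96635 = 1/49690 - 31202/19327 = -1550408053/960358630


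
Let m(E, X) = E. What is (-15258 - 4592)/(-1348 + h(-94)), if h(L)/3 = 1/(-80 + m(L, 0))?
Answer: 230260/15637 ≈ 14.725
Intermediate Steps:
h(L) = 3/(-80 + L)
(-15258 - 4592)/(-1348 + h(-94)) = (-15258 - 4592)/(-1348 + 3/(-80 - 94)) = -19850/(-1348 + 3/(-174)) = -19850/(-1348 + 3*(-1/174)) = -19850/(-1348 - 1/58) = -19850/(-78185/58) = -19850*(-58/78185) = 230260/15637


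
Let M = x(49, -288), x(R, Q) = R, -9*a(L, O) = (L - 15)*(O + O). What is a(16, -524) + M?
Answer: 1489/9 ≈ 165.44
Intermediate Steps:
a(L, O) = -2*O*(-15 + L)/9 (a(L, O) = -(L - 15)*(O + O)/9 = -(-15 + L)*2*O/9 = -2*O*(-15 + L)/9)
M = 49
a(16, -524) + M = (2/9)*(-524)*(15 - 1*16) + 49 = (2/9)*(-524)*(15 - 16) + 49 = (2/9)*(-524)*(-1) + 49 = 1048/9 + 49 = 1489/9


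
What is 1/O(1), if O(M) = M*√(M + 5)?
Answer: √6/6 ≈ 0.40825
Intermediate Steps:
O(M) = M*√(5 + M)
1/O(1) = 1/(1*√(5 + 1)) = 1/(1*√6) = 1/(√6) = √6/6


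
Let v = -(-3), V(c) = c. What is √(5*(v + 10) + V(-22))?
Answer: √43 ≈ 6.5574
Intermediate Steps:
v = 3 (v = -1*(-3) = 3)
√(5*(v + 10) + V(-22)) = √(5*(3 + 10) - 22) = √(5*13 - 22) = √(65 - 22) = √43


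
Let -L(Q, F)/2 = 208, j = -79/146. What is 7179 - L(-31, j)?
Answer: 7595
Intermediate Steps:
j = -79/146 (j = -79*1/146 = -79/146 ≈ -0.54110)
L(Q, F) = -416 (L(Q, F) = -2*208 = -416)
7179 - L(-31, j) = 7179 - 1*(-416) = 7179 + 416 = 7595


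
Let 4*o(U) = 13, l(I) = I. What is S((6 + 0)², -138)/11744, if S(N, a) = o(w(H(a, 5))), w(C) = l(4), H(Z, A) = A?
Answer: 13/46976 ≈ 0.00027674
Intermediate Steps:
w(C) = 4
o(U) = 13/4 (o(U) = (¼)*13 = 13/4)
S(N, a) = 13/4
S((6 + 0)², -138)/11744 = (13/4)/11744 = (13/4)*(1/11744) = 13/46976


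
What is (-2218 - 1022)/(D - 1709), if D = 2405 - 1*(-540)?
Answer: -270/103 ≈ -2.6214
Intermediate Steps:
D = 2945 (D = 2405 + 540 = 2945)
(-2218 - 1022)/(D - 1709) = (-2218 - 1022)/(2945 - 1709) = -3240/1236 = -3240*1/1236 = -270/103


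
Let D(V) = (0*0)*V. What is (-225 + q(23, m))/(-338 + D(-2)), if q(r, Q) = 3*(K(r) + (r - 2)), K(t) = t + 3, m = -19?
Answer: 42/169 ≈ 0.24852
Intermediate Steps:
K(t) = 3 + t
D(V) = 0 (D(V) = 0*V = 0)
q(r, Q) = 3 + 6*r (q(r, Q) = 3*((3 + r) + (r - 2)) = 3*((3 + r) + (-2 + r)) = 3*(1 + 2*r) = 3 + 6*r)
(-225 + q(23, m))/(-338 + D(-2)) = (-225 + (3 + 6*23))/(-338 + 0) = (-225 + (3 + 138))/(-338) = (-225 + 141)*(-1/338) = -84*(-1/338) = 42/169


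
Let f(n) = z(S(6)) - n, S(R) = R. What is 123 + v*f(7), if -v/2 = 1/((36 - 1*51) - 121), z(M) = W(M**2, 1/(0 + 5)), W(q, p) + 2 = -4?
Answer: 8351/68 ≈ 122.81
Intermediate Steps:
W(q, p) = -6 (W(q, p) = -2 - 4 = -6)
z(M) = -6
f(n) = -6 - n
v = 1/68 (v = -2/((36 - 1*51) - 121) = -2/((36 - 51) - 121) = -2/(-15 - 121) = -2/(-136) = -2*(-1/136) = 1/68 ≈ 0.014706)
123 + v*f(7) = 123 + (-6 - 1*7)/68 = 123 + (-6 - 7)/68 = 123 + (1/68)*(-13) = 123 - 13/68 = 8351/68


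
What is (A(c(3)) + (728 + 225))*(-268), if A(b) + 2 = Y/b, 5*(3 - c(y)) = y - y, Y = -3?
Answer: -254600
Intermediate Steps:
c(y) = 3 (c(y) = 3 - (y - y)/5 = 3 - ⅕*0 = 3 + 0 = 3)
A(b) = -2 - 3/b
(A(c(3)) + (728 + 225))*(-268) = ((-2 - 3/3) + (728 + 225))*(-268) = ((-2 - 3*⅓) + 953)*(-268) = ((-2 - 1) + 953)*(-268) = (-3 + 953)*(-268) = 950*(-268) = -254600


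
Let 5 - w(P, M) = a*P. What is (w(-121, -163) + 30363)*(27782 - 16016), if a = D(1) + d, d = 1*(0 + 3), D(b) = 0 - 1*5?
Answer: 354462516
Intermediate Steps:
D(b) = -5 (D(b) = 0 - 5 = -5)
d = 3 (d = 1*3 = 3)
a = -2 (a = -5 + 3 = -2)
w(P, M) = 5 + 2*P (w(P, M) = 5 - (-2)*P = 5 + 2*P)
(w(-121, -163) + 30363)*(27782 - 16016) = ((5 + 2*(-121)) + 30363)*(27782 - 16016) = ((5 - 242) + 30363)*11766 = (-237 + 30363)*11766 = 30126*11766 = 354462516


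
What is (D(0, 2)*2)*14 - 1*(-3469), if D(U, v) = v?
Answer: 3525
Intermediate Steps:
(D(0, 2)*2)*14 - 1*(-3469) = (2*2)*14 - 1*(-3469) = 4*14 + 3469 = 56 + 3469 = 3525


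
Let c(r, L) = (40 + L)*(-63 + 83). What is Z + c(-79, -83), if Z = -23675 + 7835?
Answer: -16700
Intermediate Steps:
c(r, L) = 800 + 20*L (c(r, L) = (40 + L)*20 = 800 + 20*L)
Z = -15840
Z + c(-79, -83) = -15840 + (800 + 20*(-83)) = -15840 + (800 - 1660) = -15840 - 860 = -16700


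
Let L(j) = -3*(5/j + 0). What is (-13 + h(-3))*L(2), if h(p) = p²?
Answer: 30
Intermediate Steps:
L(j) = -15/j
(-13 + h(-3))*L(2) = (-13 + (-3)²)*(-15/2) = (-13 + 9)*(-15*½) = -4*(-15/2) = 30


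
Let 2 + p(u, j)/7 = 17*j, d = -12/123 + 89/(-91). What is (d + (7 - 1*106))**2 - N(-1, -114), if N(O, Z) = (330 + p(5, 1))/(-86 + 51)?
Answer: 139587128125/13920361 ≈ 10028.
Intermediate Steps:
d = -4013/3731 (d = -12*1/123 + 89*(-1/91) = -4/41 - 89/91 = -4013/3731 ≈ -1.0756)
p(u, j) = -14 + 119*j (p(u, j) = -14 + 7*(17*j) = -14 + 119*j)
N(O, Z) = -87/7 (N(O, Z) = (330 + (-14 + 119*1))/(-86 + 51) = (330 + (-14 + 119))/(-35) = (330 + 105)*(-1/35) = 435*(-1/35) = -87/7)
(d + (7 - 1*106))**2 - N(-1, -114) = (-4013/3731 + (7 - 1*106))**2 - 1*(-87/7) = (-4013/3731 + (7 - 106))**2 + 87/7 = (-4013/3731 - 99)**2 + 87/7 = (-373382/3731)**2 + 87/7 = 139414117924/13920361 + 87/7 = 139587128125/13920361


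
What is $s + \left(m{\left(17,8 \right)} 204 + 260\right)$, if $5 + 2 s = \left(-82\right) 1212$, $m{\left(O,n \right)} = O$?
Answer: $- \frac{91933}{2} \approx -45967.0$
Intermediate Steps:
$s = - \frac{99389}{2}$ ($s = - \frac{5}{2} + \frac{\left(-82\right) 1212}{2} = - \frac{5}{2} + \frac{1}{2} \left(-99384\right) = - \frac{5}{2} - 49692 = - \frac{99389}{2} \approx -49695.0$)
$s + \left(m{\left(17,8 \right)} 204 + 260\right) = - \frac{99389}{2} + \left(17 \cdot 204 + 260\right) = - \frac{99389}{2} + \left(3468 + 260\right) = - \frac{99389}{2} + 3728 = - \frac{91933}{2}$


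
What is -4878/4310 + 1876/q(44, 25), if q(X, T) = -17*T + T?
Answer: -250919/43100 ≈ -5.8218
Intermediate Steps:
q(X, T) = -16*T
-4878/4310 + 1876/q(44, 25) = -4878/4310 + 1876/((-16*25)) = -4878*1/4310 + 1876/(-400) = -2439/2155 + 1876*(-1/400) = -2439/2155 - 469/100 = -250919/43100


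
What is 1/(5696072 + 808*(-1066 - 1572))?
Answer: 1/3564568 ≈ 2.8054e-7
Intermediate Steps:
1/(5696072 + 808*(-1066 - 1572)) = 1/(5696072 + 808*(-2638)) = 1/(5696072 - 2131504) = 1/3564568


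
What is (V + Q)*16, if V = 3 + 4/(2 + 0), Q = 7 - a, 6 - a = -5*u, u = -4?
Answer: 416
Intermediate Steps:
a = -14 (a = 6 - (-5)*(-4) = 6 - 1*20 = 6 - 20 = -14)
Q = 21 (Q = 7 - 1*(-14) = 7 + 14 = 21)
V = 5 (V = 3 + 4/2 = 3 + 4*(1/2) = 3 + 2 = 5)
(V + Q)*16 = (5 + 21)*16 = 26*16 = 416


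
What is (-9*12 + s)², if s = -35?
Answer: 20449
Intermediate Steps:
(-9*12 + s)² = (-9*12 - 35)² = (-108 - 35)² = (-143)² = 20449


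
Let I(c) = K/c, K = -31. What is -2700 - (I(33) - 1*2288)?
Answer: -13565/33 ≈ -411.06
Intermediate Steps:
I(c) = -31/c
-2700 - (I(33) - 1*2288) = -2700 - (-31/33 - 1*2288) = -2700 - (-31*1/33 - 2288) = -2700 - (-31/33 - 2288) = -2700 - 1*(-75535/33) = -2700 + 75535/33 = -13565/33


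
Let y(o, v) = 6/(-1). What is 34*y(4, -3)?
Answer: -204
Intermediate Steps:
y(o, v) = -6 (y(o, v) = 6*(-1) = -6)
34*y(4, -3) = 34*(-6) = -204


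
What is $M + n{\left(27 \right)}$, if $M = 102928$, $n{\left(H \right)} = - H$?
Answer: $102901$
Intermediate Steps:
$M + n{\left(27 \right)} = 102928 - 27 = 102901$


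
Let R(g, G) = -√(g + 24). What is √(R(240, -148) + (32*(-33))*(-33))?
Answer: √(34848 - 2*√66) ≈ 186.63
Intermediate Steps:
R(g, G) = -√(24 + g)
√(R(240, -148) + (32*(-33))*(-33)) = √(-√(24 + 240) + (32*(-33))*(-33)) = √(-√264 - 1056*(-33)) = √(-2*√66 + 34848) = √(34848 - 2*√66)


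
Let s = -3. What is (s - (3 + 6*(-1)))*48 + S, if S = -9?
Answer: -9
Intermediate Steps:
(s - (3 + 6*(-1)))*48 + S = (-3 - (3 + 6*(-1)))*48 - 9 = (-3 - (3 - 6))*48 - 9 = (-3 - 1*(-3))*48 - 9 = (-3 + 3)*48 - 9 = 0*48 - 9 = 0 - 9 = -9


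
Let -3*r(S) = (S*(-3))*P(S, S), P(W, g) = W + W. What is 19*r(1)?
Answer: 38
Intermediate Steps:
P(W, g) = 2*W
r(S) = 2*S**2 (r(S) = -S*(-3)*2*S/3 = -(-3*S)*2*S/3 = -(-2)*S**2 = 2*S**2)
19*r(1) = 19*(2*1**2) = 19*(2*1) = 19*2 = 38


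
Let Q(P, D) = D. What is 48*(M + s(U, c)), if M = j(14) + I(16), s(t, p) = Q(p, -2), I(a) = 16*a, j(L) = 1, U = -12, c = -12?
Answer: 12240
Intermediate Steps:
s(t, p) = -2
M = 257 (M = 1 + 16*16 = 1 + 256 = 257)
48*(M + s(U, c)) = 48*(257 - 2) = 48*255 = 12240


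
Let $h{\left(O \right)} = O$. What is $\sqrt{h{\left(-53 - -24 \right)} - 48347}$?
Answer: $2 i \sqrt{12094} \approx 219.95 i$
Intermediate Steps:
$\sqrt{h{\left(-53 - -24 \right)} - 48347} = \sqrt{\left(-53 - -24\right) - 48347} = \sqrt{\left(-53 + 24\right) - 48347} = \sqrt{-29 - 48347} = \sqrt{-48376} = 2 i \sqrt{12094}$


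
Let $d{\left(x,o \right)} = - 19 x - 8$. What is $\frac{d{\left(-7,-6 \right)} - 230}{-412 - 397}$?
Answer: $\frac{105}{809} \approx 0.12979$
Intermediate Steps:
$d{\left(x,o \right)} = -8 - 19 x$
$\frac{d{\left(-7,-6 \right)} - 230}{-412 - 397} = \frac{\left(-8 - -133\right) - 230}{-412 - 397} = \frac{\left(-8 + 133\right) - 230}{-809} = \left(125 - 230\right) \left(- \frac{1}{809}\right) = \left(-105\right) \left(- \frac{1}{809}\right) = \frac{105}{809}$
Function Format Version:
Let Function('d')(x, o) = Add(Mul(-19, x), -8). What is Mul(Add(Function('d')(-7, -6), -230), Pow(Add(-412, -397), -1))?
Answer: Rational(105, 809) ≈ 0.12979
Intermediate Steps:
Function('d')(x, o) = Add(-8, Mul(-19, x))
Mul(Add(Function('d')(-7, -6), -230), Pow(Add(-412, -397), -1)) = Mul(Add(Add(-8, Mul(-19, -7)), -230), Pow(Add(-412, -397), -1)) = Mul(Add(Add(-8, 133), -230), Pow(-809, -1)) = Mul(Add(125, -230), Rational(-1, 809)) = Mul(-105, Rational(-1, 809)) = Rational(105, 809)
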